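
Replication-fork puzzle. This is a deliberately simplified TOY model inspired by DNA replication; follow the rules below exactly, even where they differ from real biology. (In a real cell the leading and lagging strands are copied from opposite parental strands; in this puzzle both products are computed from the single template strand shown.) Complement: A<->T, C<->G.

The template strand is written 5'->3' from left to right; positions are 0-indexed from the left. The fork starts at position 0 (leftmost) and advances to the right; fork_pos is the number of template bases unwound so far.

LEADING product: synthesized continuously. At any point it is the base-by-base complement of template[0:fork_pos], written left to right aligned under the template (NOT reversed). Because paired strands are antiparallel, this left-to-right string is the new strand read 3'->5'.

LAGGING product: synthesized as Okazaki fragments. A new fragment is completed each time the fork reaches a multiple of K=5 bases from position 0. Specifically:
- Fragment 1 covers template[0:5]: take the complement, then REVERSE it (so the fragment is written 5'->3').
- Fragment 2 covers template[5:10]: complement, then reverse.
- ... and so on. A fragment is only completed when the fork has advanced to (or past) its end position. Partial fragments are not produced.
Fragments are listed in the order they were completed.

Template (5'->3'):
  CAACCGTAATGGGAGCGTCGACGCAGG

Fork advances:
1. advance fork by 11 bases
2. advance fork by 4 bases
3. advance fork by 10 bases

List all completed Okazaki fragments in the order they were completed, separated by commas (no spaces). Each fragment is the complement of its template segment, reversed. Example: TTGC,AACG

Step 1: advance 11 -> fork_pos = 0 + 11 = 11. Reached multiple(s) of 5: 5, 10 -> fragments 1-2 completed (2 total).
Step 2: advance 4 -> fork_pos = 11 + 4 = 15. Reached multiple(s) of 5: 15 -> fragment 3 completed (3 total).
Step 3: advance 10 -> fork_pos = 15 + 10 = 25. Reached multiple(s) of 5: 20, 25 -> fragments 4-5 completed (5 total).
Final fork_pos = 25, so 5 fragment(s) are complete. Build each: template segment -> complement -> reverse.
Fragment 1: template[0:5] = CAACC -> complement GTTGG -> reversed GGTTG
Fragment 2: template[5:10] = GTAAT -> complement CATTA -> reversed ATTAC
Fragment 3: template[10:15] = GGGAG -> complement CCCTC -> reversed CTCCC
Fragment 4: template[15:20] = CGTCG -> complement GCAGC -> reversed CGACG
Fragment 5: template[20:25] = ACGCA -> complement TGCGT -> reversed TGCGT

Answer: GGTTG,ATTAC,CTCCC,CGACG,TGCGT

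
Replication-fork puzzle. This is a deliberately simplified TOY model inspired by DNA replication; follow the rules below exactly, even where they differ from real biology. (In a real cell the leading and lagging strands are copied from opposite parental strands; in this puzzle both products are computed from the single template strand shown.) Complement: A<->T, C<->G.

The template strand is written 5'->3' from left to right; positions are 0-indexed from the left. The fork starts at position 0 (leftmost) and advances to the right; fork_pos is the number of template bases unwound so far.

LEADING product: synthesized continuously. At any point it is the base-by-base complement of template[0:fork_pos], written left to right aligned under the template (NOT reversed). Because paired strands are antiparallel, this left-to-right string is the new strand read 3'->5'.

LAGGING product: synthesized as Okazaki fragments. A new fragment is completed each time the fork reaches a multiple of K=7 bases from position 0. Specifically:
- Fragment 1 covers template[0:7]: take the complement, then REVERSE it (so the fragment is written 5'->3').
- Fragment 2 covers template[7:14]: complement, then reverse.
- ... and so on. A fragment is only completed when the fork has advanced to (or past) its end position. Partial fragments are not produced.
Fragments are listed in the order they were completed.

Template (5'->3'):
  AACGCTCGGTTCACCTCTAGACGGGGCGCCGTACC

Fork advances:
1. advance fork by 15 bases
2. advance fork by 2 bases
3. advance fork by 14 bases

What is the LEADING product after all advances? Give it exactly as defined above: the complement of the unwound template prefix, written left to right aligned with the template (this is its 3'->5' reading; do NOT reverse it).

Answer: TTGCGAGCCAAGTGGAGATCTGCCCCGCGGC

Derivation:
Step 1: advance 15 -> fork_pos = 0 + 15 = 15.
Step 2: advance 2 -> fork_pos = 15 + 2 = 17.
Step 3: advance 14 -> fork_pos = 17 + 14 = 31.
Unwound prefix: template[0:31] = AACGCTCGGTTCACCTCTAGACGGGGCGCCG
Complement it base by base (A<->T, C<->G), keeping left-to-right order:
  [0:5] AACGC -> TTGCG
  [5:10] TCGGT -> AGCCA
  [10:15] TCACC -> AGTGG
  [15:20] TCTAG -> AGATC
  [20:25] ACGGG -> TGCCC
  [25:30] GCGCC -> CGCGG
  [30:31] G -> C
Concatenate: TTGCGAGCCAAGTGGAGATCTGCCCCGCGGC (length 31; written aligned with the template, i.e. 3'->5').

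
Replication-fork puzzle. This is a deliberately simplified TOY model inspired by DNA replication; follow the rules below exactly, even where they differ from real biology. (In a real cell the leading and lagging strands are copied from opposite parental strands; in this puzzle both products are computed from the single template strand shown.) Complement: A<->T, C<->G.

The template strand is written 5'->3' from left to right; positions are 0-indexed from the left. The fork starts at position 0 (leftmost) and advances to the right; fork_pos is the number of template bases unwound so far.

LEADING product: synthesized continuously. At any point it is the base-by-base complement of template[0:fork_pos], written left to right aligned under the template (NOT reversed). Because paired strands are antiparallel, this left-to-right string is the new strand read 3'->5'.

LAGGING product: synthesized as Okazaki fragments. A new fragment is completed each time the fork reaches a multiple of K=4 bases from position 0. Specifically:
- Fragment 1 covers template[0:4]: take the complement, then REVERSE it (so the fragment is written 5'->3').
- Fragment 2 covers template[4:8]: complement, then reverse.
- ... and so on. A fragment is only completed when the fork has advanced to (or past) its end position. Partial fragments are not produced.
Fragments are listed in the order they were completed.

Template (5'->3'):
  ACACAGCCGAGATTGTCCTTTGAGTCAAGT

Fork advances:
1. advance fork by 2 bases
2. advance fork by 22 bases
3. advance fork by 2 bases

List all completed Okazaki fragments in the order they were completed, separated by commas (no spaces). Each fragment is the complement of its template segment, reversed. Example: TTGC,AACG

Step 1: advance 2 -> fork_pos = 0 + 2 = 2. Next multiple of 4 is 4 (not reached); still 0 fragment(s).
Step 2: advance 22 -> fork_pos = 2 + 22 = 24. Reached multiple(s) of 4: 4, 8, 12, 16, 20, 24 -> fragments 1-6 completed (6 total).
Step 3: advance 2 -> fork_pos = 24 + 2 = 26. Next multiple of 4 is 28 (not reached); still 6 fragment(s).
Final fork_pos = 26, so 6 fragment(s) are complete. Build each: template segment -> complement -> reverse.
Fragment 1: template[0:4] = ACAC -> complement TGTG -> reversed GTGT
Fragment 2: template[4:8] = AGCC -> complement TCGG -> reversed GGCT
Fragment 3: template[8:12] = GAGA -> complement CTCT -> reversed TCTC
Fragment 4: template[12:16] = TTGT -> complement AACA -> reversed ACAA
Fragment 5: template[16:20] = CCTT -> complement GGAA -> reversed AAGG
Fragment 6: template[20:24] = TGAG -> complement ACTC -> reversed CTCA

Answer: GTGT,GGCT,TCTC,ACAA,AAGG,CTCA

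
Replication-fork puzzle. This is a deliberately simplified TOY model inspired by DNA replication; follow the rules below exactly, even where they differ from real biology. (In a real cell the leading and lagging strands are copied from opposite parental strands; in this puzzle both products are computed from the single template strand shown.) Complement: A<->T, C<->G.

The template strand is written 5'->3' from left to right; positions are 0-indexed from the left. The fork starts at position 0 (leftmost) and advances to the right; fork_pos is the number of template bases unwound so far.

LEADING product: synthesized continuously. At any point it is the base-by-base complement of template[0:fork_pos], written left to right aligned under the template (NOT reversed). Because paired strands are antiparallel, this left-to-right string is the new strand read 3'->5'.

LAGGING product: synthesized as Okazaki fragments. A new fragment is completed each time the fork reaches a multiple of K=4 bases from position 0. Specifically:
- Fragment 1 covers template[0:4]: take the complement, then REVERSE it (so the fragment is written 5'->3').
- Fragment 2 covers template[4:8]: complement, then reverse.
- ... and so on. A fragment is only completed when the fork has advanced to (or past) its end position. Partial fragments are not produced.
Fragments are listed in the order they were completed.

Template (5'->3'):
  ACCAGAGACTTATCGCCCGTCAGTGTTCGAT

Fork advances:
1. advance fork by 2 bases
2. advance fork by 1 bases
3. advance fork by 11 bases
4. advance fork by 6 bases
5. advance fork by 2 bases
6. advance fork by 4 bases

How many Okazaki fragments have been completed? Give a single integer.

Answer: 6

Derivation:
Step 1: advance 2 -> fork_pos = 0 + 2 = 2. Next multiple of 4 is 4 (not reached); still 0 fragment(s).
Step 2: advance 1 -> fork_pos = 2 + 1 = 3. Next multiple of 4 is 4 (not reached); still 0 fragment(s).
Step 3: advance 11 -> fork_pos = 3 + 11 = 14. Reached multiple(s) of 4: 4, 8, 12 -> fragments 1-3 completed (3 total).
Step 4: advance 6 -> fork_pos = 14 + 6 = 20. Reached multiple(s) of 4: 16, 20 -> fragments 4-5 completed (5 total).
Step 5: advance 2 -> fork_pos = 20 + 2 = 22. Next multiple of 4 is 24 (not reached); still 5 fragment(s).
Step 6: advance 4 -> fork_pos = 22 + 4 = 26. Reached multiple(s) of 4: 24 -> fragment 6 completed (6 total).
Check: final fork_pos = 26; the multiples of 4 that are <= 26 are 4..24 -> 26 // 4 = 6 completed fragment(s).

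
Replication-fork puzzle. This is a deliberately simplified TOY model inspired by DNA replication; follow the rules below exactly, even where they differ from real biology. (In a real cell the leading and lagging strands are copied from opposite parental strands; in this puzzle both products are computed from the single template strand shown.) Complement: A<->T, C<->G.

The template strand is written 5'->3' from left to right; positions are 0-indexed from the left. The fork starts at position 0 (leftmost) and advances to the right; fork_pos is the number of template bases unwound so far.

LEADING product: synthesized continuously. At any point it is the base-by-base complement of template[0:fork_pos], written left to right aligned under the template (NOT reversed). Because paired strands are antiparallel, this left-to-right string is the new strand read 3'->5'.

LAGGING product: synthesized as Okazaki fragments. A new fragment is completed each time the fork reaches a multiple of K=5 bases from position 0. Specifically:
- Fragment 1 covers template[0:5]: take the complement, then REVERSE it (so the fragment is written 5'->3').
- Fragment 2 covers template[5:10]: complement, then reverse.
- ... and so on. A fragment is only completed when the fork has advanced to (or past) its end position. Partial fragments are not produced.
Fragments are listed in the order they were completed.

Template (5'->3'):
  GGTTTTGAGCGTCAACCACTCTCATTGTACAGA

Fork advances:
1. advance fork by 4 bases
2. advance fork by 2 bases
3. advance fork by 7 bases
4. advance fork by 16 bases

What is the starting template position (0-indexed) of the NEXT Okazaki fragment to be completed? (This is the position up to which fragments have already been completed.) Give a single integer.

Answer: 25

Derivation:
Step 1: advance 4 -> fork_pos = 0 + 4 = 4. Next multiple of 5 is 5 (not reached); still 0 fragment(s).
Step 2: advance 2 -> fork_pos = 4 + 2 = 6. Reached multiple(s) of 5: 5 -> fragment 1 completed (1 total).
Step 3: advance 7 -> fork_pos = 6 + 7 = 13. Reached multiple(s) of 5: 10 -> fragment 2 completed (2 total).
Step 4: advance 16 -> fork_pos = 13 + 16 = 29. Reached multiple(s) of 5: 15, 20, 25 -> fragments 3-5 completed (5 total).
5 fragment(s) completed, covering template[0:25] (5 x 5 = 25). The next fragment, fragment 6, covers template[25:30], so it starts at position 25.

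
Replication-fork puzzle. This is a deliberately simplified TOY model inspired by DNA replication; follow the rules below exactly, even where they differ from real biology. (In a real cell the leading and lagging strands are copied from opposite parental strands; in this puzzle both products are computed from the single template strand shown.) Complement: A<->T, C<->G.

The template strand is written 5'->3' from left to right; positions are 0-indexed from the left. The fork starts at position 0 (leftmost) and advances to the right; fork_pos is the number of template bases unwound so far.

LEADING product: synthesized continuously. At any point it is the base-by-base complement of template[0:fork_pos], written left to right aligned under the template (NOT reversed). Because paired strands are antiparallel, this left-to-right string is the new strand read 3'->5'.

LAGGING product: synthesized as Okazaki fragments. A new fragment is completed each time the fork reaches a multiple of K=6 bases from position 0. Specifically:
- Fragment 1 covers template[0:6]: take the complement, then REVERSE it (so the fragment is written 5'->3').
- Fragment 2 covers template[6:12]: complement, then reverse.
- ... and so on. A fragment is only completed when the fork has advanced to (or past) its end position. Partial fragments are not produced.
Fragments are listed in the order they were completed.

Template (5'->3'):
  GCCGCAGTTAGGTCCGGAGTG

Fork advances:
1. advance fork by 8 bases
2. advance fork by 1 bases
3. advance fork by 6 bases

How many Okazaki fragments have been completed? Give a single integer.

Answer: 2

Derivation:
Step 1: advance 8 -> fork_pos = 0 + 8 = 8. Reached multiple(s) of 6: 6 -> fragment 1 completed (1 total).
Step 2: advance 1 -> fork_pos = 8 + 1 = 9. Next multiple of 6 is 12 (not reached); still 1 fragment(s).
Step 3: advance 6 -> fork_pos = 9 + 6 = 15. Reached multiple(s) of 6: 12 -> fragment 2 completed (2 total).
Check: final fork_pos = 15; the multiples of 6 that are <= 15 are 6..12 -> 15 // 6 = 2 completed fragment(s).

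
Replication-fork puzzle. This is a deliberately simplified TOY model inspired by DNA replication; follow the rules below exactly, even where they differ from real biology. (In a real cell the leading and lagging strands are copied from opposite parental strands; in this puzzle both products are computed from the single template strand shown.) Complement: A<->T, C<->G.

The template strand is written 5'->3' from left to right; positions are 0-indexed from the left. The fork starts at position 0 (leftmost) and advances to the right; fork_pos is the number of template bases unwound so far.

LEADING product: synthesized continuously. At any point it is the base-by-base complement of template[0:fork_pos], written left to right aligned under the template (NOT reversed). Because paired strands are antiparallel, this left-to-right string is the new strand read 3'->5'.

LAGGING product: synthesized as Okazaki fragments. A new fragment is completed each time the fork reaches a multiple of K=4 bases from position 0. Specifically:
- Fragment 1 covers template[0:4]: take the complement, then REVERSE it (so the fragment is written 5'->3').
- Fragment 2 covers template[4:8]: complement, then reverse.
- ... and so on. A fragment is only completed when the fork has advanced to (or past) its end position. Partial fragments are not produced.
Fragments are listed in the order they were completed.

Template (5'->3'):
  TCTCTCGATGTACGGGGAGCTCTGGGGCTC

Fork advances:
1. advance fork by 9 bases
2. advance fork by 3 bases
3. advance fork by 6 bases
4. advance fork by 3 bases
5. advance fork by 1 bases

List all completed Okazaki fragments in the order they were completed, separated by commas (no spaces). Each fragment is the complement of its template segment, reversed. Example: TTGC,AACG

Step 1: advance 9 -> fork_pos = 0 + 9 = 9. Reached multiple(s) of 4: 4, 8 -> fragments 1-2 completed (2 total).
Step 2: advance 3 -> fork_pos = 9 + 3 = 12. Reached multiple(s) of 4: 12 -> fragment 3 completed (3 total).
Step 3: advance 6 -> fork_pos = 12 + 6 = 18. Reached multiple(s) of 4: 16 -> fragment 4 completed (4 total).
Step 4: advance 3 -> fork_pos = 18 + 3 = 21. Reached multiple(s) of 4: 20 -> fragment 5 completed (5 total).
Step 5: advance 1 -> fork_pos = 21 + 1 = 22. Next multiple of 4 is 24 (not reached); still 5 fragment(s).
Final fork_pos = 22, so 5 fragment(s) are complete. Build each: template segment -> complement -> reverse.
Fragment 1: template[0:4] = TCTC -> complement AGAG -> reversed GAGA
Fragment 2: template[4:8] = TCGA -> complement AGCT -> reversed TCGA
Fragment 3: template[8:12] = TGTA -> complement ACAT -> reversed TACA
Fragment 4: template[12:16] = CGGG -> complement GCCC -> reversed CCCG
Fragment 5: template[16:20] = GAGC -> complement CTCG -> reversed GCTC

Answer: GAGA,TCGA,TACA,CCCG,GCTC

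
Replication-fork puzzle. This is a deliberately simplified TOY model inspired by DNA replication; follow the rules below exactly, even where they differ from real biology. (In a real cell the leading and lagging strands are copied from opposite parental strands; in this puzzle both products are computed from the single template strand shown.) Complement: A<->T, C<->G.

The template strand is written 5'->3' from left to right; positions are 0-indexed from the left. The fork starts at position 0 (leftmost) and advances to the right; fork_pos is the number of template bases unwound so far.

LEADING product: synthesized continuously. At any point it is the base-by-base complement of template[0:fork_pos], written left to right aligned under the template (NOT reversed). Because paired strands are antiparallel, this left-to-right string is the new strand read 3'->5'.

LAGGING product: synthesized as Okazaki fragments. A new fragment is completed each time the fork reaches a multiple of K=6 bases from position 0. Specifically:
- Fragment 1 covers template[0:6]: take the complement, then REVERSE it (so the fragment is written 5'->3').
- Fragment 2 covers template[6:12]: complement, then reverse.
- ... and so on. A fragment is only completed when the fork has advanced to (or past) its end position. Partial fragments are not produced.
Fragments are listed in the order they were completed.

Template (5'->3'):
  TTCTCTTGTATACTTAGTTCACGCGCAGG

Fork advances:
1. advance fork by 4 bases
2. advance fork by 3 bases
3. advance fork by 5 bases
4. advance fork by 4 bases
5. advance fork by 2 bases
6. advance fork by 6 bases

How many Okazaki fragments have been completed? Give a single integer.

Answer: 4

Derivation:
Step 1: advance 4 -> fork_pos = 0 + 4 = 4. Next multiple of 6 is 6 (not reached); still 0 fragment(s).
Step 2: advance 3 -> fork_pos = 4 + 3 = 7. Reached multiple(s) of 6: 6 -> fragment 1 completed (1 total).
Step 3: advance 5 -> fork_pos = 7 + 5 = 12. Reached multiple(s) of 6: 12 -> fragment 2 completed (2 total).
Step 4: advance 4 -> fork_pos = 12 + 4 = 16. Next multiple of 6 is 18 (not reached); still 2 fragment(s).
Step 5: advance 2 -> fork_pos = 16 + 2 = 18. Reached multiple(s) of 6: 18 -> fragment 3 completed (3 total).
Step 6: advance 6 -> fork_pos = 18 + 6 = 24. Reached multiple(s) of 6: 24 -> fragment 4 completed (4 total).
Check: final fork_pos = 24; the multiples of 6 that are <= 24 are 6..24 -> 24 // 6 = 4 completed fragment(s).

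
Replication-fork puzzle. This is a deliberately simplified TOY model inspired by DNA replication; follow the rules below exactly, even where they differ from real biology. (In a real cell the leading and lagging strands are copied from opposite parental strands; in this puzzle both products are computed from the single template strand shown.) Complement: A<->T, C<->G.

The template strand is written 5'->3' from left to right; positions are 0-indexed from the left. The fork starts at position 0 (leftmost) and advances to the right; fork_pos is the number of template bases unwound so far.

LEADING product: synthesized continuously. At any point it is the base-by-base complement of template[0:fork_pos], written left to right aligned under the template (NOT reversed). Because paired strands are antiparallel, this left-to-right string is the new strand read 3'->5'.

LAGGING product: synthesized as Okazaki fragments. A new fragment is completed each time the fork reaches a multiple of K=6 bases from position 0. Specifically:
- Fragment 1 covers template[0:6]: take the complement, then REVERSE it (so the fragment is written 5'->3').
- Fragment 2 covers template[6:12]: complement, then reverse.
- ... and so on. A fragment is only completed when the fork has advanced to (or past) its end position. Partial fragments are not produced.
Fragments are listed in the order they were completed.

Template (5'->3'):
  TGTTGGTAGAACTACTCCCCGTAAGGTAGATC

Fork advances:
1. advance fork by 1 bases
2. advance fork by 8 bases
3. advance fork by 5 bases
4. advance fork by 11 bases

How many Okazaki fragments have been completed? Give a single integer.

Answer: 4

Derivation:
Step 1: advance 1 -> fork_pos = 0 + 1 = 1. Next multiple of 6 is 6 (not reached); still 0 fragment(s).
Step 2: advance 8 -> fork_pos = 1 + 8 = 9. Reached multiple(s) of 6: 6 -> fragment 1 completed (1 total).
Step 3: advance 5 -> fork_pos = 9 + 5 = 14. Reached multiple(s) of 6: 12 -> fragment 2 completed (2 total).
Step 4: advance 11 -> fork_pos = 14 + 11 = 25. Reached multiple(s) of 6: 18, 24 -> fragments 3-4 completed (4 total).
Check: final fork_pos = 25; the multiples of 6 that are <= 25 are 6..24 -> 25 // 6 = 4 completed fragment(s).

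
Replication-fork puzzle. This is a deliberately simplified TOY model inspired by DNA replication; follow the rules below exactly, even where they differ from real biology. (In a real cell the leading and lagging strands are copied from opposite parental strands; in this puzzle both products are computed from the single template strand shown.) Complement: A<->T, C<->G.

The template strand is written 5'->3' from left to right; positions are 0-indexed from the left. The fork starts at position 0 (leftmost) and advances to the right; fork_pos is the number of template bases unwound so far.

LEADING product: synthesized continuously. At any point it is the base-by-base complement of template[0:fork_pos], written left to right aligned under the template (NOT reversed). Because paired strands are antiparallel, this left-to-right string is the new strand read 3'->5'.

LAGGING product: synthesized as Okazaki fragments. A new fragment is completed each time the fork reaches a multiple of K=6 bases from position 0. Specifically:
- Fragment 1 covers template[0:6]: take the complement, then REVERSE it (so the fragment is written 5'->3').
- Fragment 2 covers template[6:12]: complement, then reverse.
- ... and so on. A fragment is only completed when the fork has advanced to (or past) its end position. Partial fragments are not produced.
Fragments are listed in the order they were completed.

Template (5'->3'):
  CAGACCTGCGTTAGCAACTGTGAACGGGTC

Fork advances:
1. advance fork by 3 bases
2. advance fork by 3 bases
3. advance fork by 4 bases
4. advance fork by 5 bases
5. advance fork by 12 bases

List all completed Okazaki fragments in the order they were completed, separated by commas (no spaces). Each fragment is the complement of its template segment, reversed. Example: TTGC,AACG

Step 1: advance 3 -> fork_pos = 0 + 3 = 3. Next multiple of 6 is 6 (not reached); still 0 fragment(s).
Step 2: advance 3 -> fork_pos = 3 + 3 = 6. Reached multiple(s) of 6: 6 -> fragment 1 completed (1 total).
Step 3: advance 4 -> fork_pos = 6 + 4 = 10. Next multiple of 6 is 12 (not reached); still 1 fragment(s).
Step 4: advance 5 -> fork_pos = 10 + 5 = 15. Reached multiple(s) of 6: 12 -> fragment 2 completed (2 total).
Step 5: advance 12 -> fork_pos = 15 + 12 = 27. Reached multiple(s) of 6: 18, 24 -> fragments 3-4 completed (4 total).
Final fork_pos = 27, so 4 fragment(s) are complete. Build each: template segment -> complement -> reverse.
Fragment 1: template[0:6] = CAGACC -> complement GTCTGG -> reversed GGTCTG
Fragment 2: template[6:12] = TGCGTT -> complement ACGCAA -> reversed AACGCA
Fragment 3: template[12:18] = AGCAAC -> complement TCGTTG -> reversed GTTGCT
Fragment 4: template[18:24] = TGTGAA -> complement ACACTT -> reversed TTCACA

Answer: GGTCTG,AACGCA,GTTGCT,TTCACA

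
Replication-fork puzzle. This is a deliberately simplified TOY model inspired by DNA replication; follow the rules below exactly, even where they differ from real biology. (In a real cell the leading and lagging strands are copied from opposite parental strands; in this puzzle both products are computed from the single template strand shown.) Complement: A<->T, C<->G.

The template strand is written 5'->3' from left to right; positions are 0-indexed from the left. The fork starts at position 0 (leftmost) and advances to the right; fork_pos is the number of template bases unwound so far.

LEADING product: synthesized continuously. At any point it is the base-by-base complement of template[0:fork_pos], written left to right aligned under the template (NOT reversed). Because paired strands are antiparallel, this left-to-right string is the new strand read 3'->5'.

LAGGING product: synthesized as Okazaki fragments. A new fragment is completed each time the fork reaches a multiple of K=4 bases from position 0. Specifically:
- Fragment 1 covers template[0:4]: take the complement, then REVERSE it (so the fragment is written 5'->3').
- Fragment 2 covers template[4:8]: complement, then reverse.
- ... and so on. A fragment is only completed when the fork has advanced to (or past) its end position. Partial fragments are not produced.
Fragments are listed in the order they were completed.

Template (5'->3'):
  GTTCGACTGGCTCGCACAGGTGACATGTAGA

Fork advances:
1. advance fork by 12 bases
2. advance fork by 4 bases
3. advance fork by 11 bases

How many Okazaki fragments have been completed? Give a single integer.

Step 1: advance 12 -> fork_pos = 0 + 12 = 12. Reached multiple(s) of 4: 4, 8, 12 -> fragments 1-3 completed (3 total).
Step 2: advance 4 -> fork_pos = 12 + 4 = 16. Reached multiple(s) of 4: 16 -> fragment 4 completed (4 total).
Step 3: advance 11 -> fork_pos = 16 + 11 = 27. Reached multiple(s) of 4: 20, 24 -> fragments 5-6 completed (6 total).
Check: final fork_pos = 27; the multiples of 4 that are <= 27 are 4..24 -> 27 // 4 = 6 completed fragment(s).

Answer: 6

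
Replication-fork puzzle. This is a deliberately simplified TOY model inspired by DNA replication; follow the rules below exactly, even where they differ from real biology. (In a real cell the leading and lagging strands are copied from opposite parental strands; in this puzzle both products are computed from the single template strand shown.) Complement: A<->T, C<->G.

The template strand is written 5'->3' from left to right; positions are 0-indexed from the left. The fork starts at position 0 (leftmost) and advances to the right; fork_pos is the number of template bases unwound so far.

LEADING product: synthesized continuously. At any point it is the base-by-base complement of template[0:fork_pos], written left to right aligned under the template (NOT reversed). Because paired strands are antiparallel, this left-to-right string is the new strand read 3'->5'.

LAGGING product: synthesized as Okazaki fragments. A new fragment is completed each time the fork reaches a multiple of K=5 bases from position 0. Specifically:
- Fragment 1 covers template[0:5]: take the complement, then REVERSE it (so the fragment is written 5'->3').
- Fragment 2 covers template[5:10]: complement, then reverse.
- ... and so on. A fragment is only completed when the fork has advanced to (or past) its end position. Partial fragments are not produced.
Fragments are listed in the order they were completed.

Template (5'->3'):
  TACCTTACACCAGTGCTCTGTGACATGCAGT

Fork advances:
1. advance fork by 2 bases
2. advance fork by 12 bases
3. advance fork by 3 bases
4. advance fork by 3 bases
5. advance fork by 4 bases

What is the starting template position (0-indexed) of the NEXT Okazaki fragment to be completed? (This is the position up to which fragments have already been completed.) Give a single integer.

Answer: 20

Derivation:
Step 1: advance 2 -> fork_pos = 0 + 2 = 2. Next multiple of 5 is 5 (not reached); still 0 fragment(s).
Step 2: advance 12 -> fork_pos = 2 + 12 = 14. Reached multiple(s) of 5: 5, 10 -> fragments 1-2 completed (2 total).
Step 3: advance 3 -> fork_pos = 14 + 3 = 17. Reached multiple(s) of 5: 15 -> fragment 3 completed (3 total).
Step 4: advance 3 -> fork_pos = 17 + 3 = 20. Reached multiple(s) of 5: 20 -> fragment 4 completed (4 total).
Step 5: advance 4 -> fork_pos = 20 + 4 = 24. Next multiple of 5 is 25 (not reached); still 4 fragment(s).
4 fragment(s) completed, covering template[0:20] (4 x 5 = 20). The next fragment, fragment 5, covers template[20:25], so it starts at position 20.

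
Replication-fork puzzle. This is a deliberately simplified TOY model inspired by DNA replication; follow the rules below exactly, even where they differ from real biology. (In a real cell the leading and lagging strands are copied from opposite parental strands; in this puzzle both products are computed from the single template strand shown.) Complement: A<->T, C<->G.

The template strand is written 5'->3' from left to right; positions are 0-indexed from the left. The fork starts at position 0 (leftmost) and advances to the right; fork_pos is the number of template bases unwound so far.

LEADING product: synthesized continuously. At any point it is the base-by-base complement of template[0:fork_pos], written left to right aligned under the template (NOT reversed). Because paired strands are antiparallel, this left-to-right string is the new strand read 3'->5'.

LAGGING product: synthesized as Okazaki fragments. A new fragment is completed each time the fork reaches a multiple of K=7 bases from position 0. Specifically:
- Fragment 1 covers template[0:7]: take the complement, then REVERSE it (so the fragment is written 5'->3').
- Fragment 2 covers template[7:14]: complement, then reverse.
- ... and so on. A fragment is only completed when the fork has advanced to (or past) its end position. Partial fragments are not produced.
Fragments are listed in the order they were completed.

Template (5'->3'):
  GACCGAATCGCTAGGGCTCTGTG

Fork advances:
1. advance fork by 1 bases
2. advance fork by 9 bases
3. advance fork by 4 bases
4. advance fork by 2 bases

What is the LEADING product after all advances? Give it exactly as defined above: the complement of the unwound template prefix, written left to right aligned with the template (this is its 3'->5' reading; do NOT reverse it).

Step 1: advance 1 -> fork_pos = 0 + 1 = 1.
Step 2: advance 9 -> fork_pos = 1 + 9 = 10.
Step 3: advance 4 -> fork_pos = 10 + 4 = 14.
Step 4: advance 2 -> fork_pos = 14 + 2 = 16.
Unwound prefix: template[0:16] = GACCGAATCGCTAGGG
Complement it base by base (A<->T, C<->G), keeping left-to-right order:
  [0:5] GACCG -> CTGGC
  [5:10] AATCG -> TTAGC
  [10:15] CTAGG -> GATCC
  [15:16] G -> C
Concatenate: CTGGCTTAGCGATCCC (length 16; written aligned with the template, i.e. 3'->5').

Answer: CTGGCTTAGCGATCCC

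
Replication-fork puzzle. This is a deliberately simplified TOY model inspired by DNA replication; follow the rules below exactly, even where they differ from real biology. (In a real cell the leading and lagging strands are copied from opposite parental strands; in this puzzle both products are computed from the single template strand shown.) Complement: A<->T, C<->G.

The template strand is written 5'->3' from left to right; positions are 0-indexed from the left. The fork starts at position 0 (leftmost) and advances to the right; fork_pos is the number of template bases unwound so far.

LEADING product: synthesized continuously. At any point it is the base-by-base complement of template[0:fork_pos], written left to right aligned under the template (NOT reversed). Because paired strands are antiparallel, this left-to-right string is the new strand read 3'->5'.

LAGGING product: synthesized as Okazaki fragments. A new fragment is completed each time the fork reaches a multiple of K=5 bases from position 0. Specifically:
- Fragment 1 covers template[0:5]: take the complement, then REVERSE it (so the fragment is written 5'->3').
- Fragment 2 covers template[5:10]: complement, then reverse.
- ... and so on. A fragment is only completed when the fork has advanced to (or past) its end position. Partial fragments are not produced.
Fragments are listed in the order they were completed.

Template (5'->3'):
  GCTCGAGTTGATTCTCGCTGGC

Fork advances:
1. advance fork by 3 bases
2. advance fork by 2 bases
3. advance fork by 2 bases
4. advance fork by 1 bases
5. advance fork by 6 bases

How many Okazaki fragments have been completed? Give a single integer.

Answer: 2

Derivation:
Step 1: advance 3 -> fork_pos = 0 + 3 = 3. Next multiple of 5 is 5 (not reached); still 0 fragment(s).
Step 2: advance 2 -> fork_pos = 3 + 2 = 5. Reached multiple(s) of 5: 5 -> fragment 1 completed (1 total).
Step 3: advance 2 -> fork_pos = 5 + 2 = 7. Next multiple of 5 is 10 (not reached); still 1 fragment(s).
Step 4: advance 1 -> fork_pos = 7 + 1 = 8. Next multiple of 5 is 10 (not reached); still 1 fragment(s).
Step 5: advance 6 -> fork_pos = 8 + 6 = 14. Reached multiple(s) of 5: 10 -> fragment 2 completed (2 total).
Check: final fork_pos = 14; the multiples of 5 that are <= 14 are 5..10 -> 14 // 5 = 2 completed fragment(s).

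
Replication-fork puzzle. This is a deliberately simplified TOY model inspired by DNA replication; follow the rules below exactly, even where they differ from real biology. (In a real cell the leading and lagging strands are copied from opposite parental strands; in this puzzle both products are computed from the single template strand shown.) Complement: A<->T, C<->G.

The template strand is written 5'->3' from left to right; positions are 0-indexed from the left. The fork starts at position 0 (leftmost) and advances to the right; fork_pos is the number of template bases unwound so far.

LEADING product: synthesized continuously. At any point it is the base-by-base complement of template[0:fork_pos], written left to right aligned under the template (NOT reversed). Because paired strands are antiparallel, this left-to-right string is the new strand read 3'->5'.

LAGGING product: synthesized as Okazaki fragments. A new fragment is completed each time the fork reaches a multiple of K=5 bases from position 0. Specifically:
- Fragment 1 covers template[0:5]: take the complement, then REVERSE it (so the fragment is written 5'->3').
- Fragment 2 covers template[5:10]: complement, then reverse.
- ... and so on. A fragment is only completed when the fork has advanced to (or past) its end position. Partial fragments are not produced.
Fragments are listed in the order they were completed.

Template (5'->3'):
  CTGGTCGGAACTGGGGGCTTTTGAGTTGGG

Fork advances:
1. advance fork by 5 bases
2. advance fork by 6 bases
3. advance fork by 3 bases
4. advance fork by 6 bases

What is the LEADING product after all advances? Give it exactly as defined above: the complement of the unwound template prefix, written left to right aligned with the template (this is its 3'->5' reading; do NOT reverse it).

Step 1: advance 5 -> fork_pos = 0 + 5 = 5.
Step 2: advance 6 -> fork_pos = 5 + 6 = 11.
Step 3: advance 3 -> fork_pos = 11 + 3 = 14.
Step 4: advance 6 -> fork_pos = 14 + 6 = 20.
Unwound prefix: template[0:20] = CTGGTCGGAACTGGGGGCTT
Complement it base by base (A<->T, C<->G), keeping left-to-right order:
  [0:5] CTGGT -> GACCA
  [5:10] CGGAA -> GCCTT
  [10:15] CTGGG -> GACCC
  [15:20] GGCTT -> CCGAA
Concatenate: GACCAGCCTTGACCCCCGAA (length 20; written aligned with the template, i.e. 3'->5').

Answer: GACCAGCCTTGACCCCCGAA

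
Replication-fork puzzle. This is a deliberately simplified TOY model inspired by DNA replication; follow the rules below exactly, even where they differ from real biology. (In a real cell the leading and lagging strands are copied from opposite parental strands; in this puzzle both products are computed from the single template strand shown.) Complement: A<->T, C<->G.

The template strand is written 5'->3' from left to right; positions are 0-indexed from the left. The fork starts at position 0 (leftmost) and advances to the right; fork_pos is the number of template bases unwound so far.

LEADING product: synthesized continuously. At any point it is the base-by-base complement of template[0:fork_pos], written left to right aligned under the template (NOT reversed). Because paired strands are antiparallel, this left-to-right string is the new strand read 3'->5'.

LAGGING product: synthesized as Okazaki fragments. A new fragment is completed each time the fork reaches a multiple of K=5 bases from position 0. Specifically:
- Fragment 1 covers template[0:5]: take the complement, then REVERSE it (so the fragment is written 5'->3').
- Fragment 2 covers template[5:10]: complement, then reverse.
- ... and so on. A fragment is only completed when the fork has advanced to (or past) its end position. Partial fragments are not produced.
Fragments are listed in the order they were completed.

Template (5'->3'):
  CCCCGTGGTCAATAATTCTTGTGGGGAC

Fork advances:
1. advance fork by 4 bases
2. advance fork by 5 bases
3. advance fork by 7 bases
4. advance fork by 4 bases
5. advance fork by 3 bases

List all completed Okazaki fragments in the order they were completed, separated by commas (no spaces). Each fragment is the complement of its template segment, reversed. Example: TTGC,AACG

Step 1: advance 4 -> fork_pos = 0 + 4 = 4. Next multiple of 5 is 5 (not reached); still 0 fragment(s).
Step 2: advance 5 -> fork_pos = 4 + 5 = 9. Reached multiple(s) of 5: 5 -> fragment 1 completed (1 total).
Step 3: advance 7 -> fork_pos = 9 + 7 = 16. Reached multiple(s) of 5: 10, 15 -> fragments 2-3 completed (3 total).
Step 4: advance 4 -> fork_pos = 16 + 4 = 20. Reached multiple(s) of 5: 20 -> fragment 4 completed (4 total).
Step 5: advance 3 -> fork_pos = 20 + 3 = 23. Next multiple of 5 is 25 (not reached); still 4 fragment(s).
Final fork_pos = 23, so 4 fragment(s) are complete. Build each: template segment -> complement -> reverse.
Fragment 1: template[0:5] = CCCCG -> complement GGGGC -> reversed CGGGG
Fragment 2: template[5:10] = TGGTC -> complement ACCAG -> reversed GACCA
Fragment 3: template[10:15] = AATAA -> complement TTATT -> reversed TTATT
Fragment 4: template[15:20] = TTCTT -> complement AAGAA -> reversed AAGAA

Answer: CGGGG,GACCA,TTATT,AAGAA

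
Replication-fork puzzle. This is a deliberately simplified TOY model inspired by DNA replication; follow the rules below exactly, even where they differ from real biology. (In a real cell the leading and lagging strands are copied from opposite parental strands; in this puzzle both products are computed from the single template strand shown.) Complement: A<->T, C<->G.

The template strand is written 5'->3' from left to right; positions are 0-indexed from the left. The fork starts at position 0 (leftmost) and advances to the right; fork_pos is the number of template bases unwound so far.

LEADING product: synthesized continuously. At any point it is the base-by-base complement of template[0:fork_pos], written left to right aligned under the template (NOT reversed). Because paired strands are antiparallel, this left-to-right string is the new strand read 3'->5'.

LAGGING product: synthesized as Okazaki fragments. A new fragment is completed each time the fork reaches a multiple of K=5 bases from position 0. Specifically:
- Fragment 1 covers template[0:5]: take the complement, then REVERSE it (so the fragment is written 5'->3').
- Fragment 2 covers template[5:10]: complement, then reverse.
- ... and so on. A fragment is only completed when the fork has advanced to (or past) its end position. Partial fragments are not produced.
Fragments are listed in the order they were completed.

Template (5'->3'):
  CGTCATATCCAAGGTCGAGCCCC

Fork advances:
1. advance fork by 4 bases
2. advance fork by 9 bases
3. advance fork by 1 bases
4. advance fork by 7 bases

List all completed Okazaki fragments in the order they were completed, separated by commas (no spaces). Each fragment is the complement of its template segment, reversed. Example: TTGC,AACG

Step 1: advance 4 -> fork_pos = 0 + 4 = 4. Next multiple of 5 is 5 (not reached); still 0 fragment(s).
Step 2: advance 9 -> fork_pos = 4 + 9 = 13. Reached multiple(s) of 5: 5, 10 -> fragments 1-2 completed (2 total).
Step 3: advance 1 -> fork_pos = 13 + 1 = 14. Next multiple of 5 is 15 (not reached); still 2 fragment(s).
Step 4: advance 7 -> fork_pos = 14 + 7 = 21. Reached multiple(s) of 5: 15, 20 -> fragments 3-4 completed (4 total).
Final fork_pos = 21, so 4 fragment(s) are complete. Build each: template segment -> complement -> reverse.
Fragment 1: template[0:5] = CGTCA -> complement GCAGT -> reversed TGACG
Fragment 2: template[5:10] = TATCC -> complement ATAGG -> reversed GGATA
Fragment 3: template[10:15] = AAGGT -> complement TTCCA -> reversed ACCTT
Fragment 4: template[15:20] = CGAGC -> complement GCTCG -> reversed GCTCG

Answer: TGACG,GGATA,ACCTT,GCTCG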